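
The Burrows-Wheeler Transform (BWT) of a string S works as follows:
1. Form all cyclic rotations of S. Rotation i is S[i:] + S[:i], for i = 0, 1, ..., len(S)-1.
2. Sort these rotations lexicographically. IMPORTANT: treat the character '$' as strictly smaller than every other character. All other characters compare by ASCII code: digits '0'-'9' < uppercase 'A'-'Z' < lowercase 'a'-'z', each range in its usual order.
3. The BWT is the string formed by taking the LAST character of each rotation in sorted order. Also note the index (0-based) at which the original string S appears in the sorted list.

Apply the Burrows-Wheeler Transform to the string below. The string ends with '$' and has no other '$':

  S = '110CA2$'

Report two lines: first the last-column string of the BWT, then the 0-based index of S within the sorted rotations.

Answer: 211$AC0
3

Derivation:
All 7 rotations (rotation i = S[i:]+S[:i]):
  rot[0] = 110CA2$
  rot[1] = 10CA2$1
  rot[2] = 0CA2$11
  rot[3] = CA2$110
  rot[4] = A2$110C
  rot[5] = 2$110CA
  rot[6] = $110CA2
Sorted (with $ < everything):
  sorted[0] = $110CA2  (last char: '2')
  sorted[1] = 0CA2$11  (last char: '1')
  sorted[2] = 10CA2$1  (last char: '1')
  sorted[3] = 110CA2$  (last char: '$')
  sorted[4] = 2$110CA  (last char: 'A')
  sorted[5] = A2$110C  (last char: 'C')
  sorted[6] = CA2$110  (last char: '0')
Last column: 211$AC0
Original string S is at sorted index 3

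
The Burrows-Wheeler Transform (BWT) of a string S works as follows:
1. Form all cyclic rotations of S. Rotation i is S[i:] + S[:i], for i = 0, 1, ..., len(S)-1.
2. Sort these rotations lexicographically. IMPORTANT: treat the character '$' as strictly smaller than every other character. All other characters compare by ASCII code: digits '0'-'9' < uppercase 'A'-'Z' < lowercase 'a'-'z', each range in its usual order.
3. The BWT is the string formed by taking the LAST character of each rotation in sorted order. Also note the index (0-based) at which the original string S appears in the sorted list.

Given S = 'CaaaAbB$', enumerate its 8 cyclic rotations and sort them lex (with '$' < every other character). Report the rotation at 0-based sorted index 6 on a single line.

Answer: aaaAbB$C

Derivation:
All 8 rotations (rotation i = S[i:]+S[:i]):
  rot[0] = CaaaAbB$
  rot[1] = aaaAbB$C
  rot[2] = aaAbB$Ca
  rot[3] = aAbB$Caa
  rot[4] = AbB$Caaa
  rot[5] = bB$CaaaA
  rot[6] = B$CaaaAb
  rot[7] = $CaaaAbB
Sorted (with $ < everything):
  sorted[0] = $CaaaAbB
  sorted[1] = AbB$Caaa
  sorted[2] = B$CaaaAb
  sorted[3] = CaaaAbB$
  sorted[4] = aAbB$Caa
  sorted[5] = aaAbB$Ca
  sorted[6] = aaaAbB$C
  sorted[7] = bB$CaaaA
sorted[6] = aaaAbB$C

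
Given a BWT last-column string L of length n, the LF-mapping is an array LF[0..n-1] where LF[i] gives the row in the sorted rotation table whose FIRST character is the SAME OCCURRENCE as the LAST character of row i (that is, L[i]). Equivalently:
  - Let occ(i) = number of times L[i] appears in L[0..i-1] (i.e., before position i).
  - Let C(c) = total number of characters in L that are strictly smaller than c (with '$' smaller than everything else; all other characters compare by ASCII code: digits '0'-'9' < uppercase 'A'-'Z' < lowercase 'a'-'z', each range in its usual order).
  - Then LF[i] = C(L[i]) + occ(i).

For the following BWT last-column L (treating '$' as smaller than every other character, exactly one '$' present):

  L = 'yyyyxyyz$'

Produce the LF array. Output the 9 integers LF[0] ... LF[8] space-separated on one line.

Answer: 2 3 4 5 1 6 7 8 0

Derivation:
Char counts: '$':1, 'x':1, 'y':6, 'z':1
C (first-col start): C('$')=0, C('x')=1, C('y')=2, C('z')=8
L[0]='y': occ=0, LF[0]=C('y')+0=2+0=2
L[1]='y': occ=1, LF[1]=C('y')+1=2+1=3
L[2]='y': occ=2, LF[2]=C('y')+2=2+2=4
L[3]='y': occ=3, LF[3]=C('y')+3=2+3=5
L[4]='x': occ=0, LF[4]=C('x')+0=1+0=1
L[5]='y': occ=4, LF[5]=C('y')+4=2+4=6
L[6]='y': occ=5, LF[6]=C('y')+5=2+5=7
L[7]='z': occ=0, LF[7]=C('z')+0=8+0=8
L[8]='$': occ=0, LF[8]=C('$')+0=0+0=0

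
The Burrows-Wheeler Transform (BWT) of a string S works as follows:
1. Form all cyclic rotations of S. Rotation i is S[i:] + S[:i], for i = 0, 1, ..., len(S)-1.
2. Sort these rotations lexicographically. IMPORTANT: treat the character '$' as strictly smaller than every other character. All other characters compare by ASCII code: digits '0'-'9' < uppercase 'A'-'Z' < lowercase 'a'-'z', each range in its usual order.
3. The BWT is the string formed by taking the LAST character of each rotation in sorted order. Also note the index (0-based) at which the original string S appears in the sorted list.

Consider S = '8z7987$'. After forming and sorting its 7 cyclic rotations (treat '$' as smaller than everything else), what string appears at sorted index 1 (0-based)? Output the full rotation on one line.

All 7 rotations (rotation i = S[i:]+S[:i]):
  rot[0] = 8z7987$
  rot[1] = z7987$8
  rot[2] = 7987$8z
  rot[3] = 987$8z7
  rot[4] = 87$8z79
  rot[5] = 7$8z798
  rot[6] = $8z7987
Sorted (with $ < everything):
  sorted[0] = $8z7987
  sorted[1] = 7$8z798
  sorted[2] = 7987$8z
  sorted[3] = 87$8z79
  sorted[4] = 8z7987$
  sorted[5] = 987$8z7
  sorted[6] = z7987$8
sorted[1] = 7$8z798

Answer: 7$8z798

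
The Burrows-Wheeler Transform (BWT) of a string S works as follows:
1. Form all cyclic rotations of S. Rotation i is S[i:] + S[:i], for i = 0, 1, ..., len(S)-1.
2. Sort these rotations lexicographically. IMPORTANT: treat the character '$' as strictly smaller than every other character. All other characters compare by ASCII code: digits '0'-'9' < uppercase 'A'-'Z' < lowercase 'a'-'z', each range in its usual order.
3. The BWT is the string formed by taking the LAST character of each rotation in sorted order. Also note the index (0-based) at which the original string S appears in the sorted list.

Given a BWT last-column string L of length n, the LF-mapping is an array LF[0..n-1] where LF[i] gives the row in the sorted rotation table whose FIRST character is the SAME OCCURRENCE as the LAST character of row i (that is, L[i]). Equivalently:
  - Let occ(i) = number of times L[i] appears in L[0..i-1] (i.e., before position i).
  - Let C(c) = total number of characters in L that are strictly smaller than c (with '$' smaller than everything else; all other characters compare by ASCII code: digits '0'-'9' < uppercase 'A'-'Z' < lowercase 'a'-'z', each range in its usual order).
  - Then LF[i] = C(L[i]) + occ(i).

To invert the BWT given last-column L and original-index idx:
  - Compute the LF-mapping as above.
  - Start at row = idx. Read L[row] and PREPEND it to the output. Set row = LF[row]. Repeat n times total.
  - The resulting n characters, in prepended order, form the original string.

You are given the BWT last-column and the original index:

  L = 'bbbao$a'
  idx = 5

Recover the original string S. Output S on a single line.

LF mapping: 3 4 5 1 6 0 2
Walk LF starting at row 5, prepending L[row]:
  step 1: row=5, L[5]='$', prepend. Next row=LF[5]=0
  step 2: row=0, L[0]='b', prepend. Next row=LF[0]=3
  step 3: row=3, L[3]='a', prepend. Next row=LF[3]=1
  step 4: row=1, L[1]='b', prepend. Next row=LF[1]=4
  step 5: row=4, L[4]='o', prepend. Next row=LF[4]=6
  step 6: row=6, L[6]='a', prepend. Next row=LF[6]=2
  step 7: row=2, L[2]='b', prepend. Next row=LF[2]=5
Reversed output: baobab$

Answer: baobab$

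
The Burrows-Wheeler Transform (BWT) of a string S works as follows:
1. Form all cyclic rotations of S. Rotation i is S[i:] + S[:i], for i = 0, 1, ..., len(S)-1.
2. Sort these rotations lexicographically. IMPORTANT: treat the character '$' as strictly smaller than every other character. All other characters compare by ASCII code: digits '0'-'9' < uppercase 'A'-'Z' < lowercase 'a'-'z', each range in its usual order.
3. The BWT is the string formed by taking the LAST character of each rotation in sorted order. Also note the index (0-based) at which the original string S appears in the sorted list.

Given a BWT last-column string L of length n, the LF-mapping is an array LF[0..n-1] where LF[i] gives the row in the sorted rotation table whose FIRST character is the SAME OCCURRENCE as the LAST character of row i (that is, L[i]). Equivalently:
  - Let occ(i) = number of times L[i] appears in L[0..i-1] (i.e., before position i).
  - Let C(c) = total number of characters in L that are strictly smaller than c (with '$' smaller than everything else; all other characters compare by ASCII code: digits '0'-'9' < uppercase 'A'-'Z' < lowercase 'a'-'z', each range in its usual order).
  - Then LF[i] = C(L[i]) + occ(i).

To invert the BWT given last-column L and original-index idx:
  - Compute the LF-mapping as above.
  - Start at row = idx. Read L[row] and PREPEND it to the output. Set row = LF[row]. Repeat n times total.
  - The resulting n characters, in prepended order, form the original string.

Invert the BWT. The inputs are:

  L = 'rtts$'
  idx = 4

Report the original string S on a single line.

LF mapping: 1 3 4 2 0
Walk LF starting at row 4, prepending L[row]:
  step 1: row=4, L[4]='$', prepend. Next row=LF[4]=0
  step 2: row=0, L[0]='r', prepend. Next row=LF[0]=1
  step 3: row=1, L[1]='t', prepend. Next row=LF[1]=3
  step 4: row=3, L[3]='s', prepend. Next row=LF[3]=2
  step 5: row=2, L[2]='t', prepend. Next row=LF[2]=4
Reversed output: tstr$

Answer: tstr$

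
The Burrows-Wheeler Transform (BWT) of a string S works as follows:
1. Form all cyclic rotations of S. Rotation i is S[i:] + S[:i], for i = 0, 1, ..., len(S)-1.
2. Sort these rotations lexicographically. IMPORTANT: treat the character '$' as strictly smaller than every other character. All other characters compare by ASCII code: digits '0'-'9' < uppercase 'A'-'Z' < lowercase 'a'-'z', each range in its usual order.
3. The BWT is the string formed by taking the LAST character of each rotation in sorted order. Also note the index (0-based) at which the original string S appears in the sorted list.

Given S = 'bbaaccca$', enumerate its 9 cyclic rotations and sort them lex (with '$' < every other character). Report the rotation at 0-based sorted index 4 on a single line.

Answer: baaccca$b

Derivation:
All 9 rotations (rotation i = S[i:]+S[:i]):
  rot[0] = bbaaccca$
  rot[1] = baaccca$b
  rot[2] = aaccca$bb
  rot[3] = accca$bba
  rot[4] = ccca$bbaa
  rot[5] = cca$bbaac
  rot[6] = ca$bbaacc
  rot[7] = a$bbaaccc
  rot[8] = $bbaaccca
Sorted (with $ < everything):
  sorted[0] = $bbaaccca
  sorted[1] = a$bbaaccc
  sorted[2] = aaccca$bb
  sorted[3] = accca$bba
  sorted[4] = baaccca$b
  sorted[5] = bbaaccca$
  sorted[6] = ca$bbaacc
  sorted[7] = cca$bbaac
  sorted[8] = ccca$bbaa
sorted[4] = baaccca$b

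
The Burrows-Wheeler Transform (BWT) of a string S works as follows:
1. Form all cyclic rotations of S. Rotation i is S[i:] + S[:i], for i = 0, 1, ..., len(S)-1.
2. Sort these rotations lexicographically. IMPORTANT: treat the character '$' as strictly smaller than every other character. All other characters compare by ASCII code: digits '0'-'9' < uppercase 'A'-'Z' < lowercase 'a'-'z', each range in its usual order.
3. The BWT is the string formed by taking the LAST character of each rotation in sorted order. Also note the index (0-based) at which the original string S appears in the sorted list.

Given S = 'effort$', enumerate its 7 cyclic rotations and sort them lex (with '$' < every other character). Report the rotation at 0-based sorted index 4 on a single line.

Answer: ort$eff

Derivation:
All 7 rotations (rotation i = S[i:]+S[:i]):
  rot[0] = effort$
  rot[1] = ffort$e
  rot[2] = fort$ef
  rot[3] = ort$eff
  rot[4] = rt$effo
  rot[5] = t$effor
  rot[6] = $effort
Sorted (with $ < everything):
  sorted[0] = $effort
  sorted[1] = effort$
  sorted[2] = ffort$e
  sorted[3] = fort$ef
  sorted[4] = ort$eff
  sorted[5] = rt$effo
  sorted[6] = t$effor
sorted[4] = ort$eff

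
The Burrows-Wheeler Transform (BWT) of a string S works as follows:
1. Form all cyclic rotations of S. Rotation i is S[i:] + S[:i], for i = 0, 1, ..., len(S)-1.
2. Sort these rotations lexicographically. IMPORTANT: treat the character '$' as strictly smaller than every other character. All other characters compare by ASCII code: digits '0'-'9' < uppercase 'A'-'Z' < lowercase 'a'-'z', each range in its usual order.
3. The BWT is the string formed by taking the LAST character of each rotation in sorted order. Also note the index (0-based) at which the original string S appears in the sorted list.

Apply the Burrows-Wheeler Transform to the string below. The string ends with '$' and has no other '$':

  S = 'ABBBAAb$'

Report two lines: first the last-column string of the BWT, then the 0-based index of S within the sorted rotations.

All 8 rotations (rotation i = S[i:]+S[:i]):
  rot[0] = ABBBAAb$
  rot[1] = BBBAAb$A
  rot[2] = BBAAb$AB
  rot[3] = BAAb$ABB
  rot[4] = AAb$ABBB
  rot[5] = Ab$ABBBA
  rot[6] = b$ABBBAA
  rot[7] = $ABBBAAb
Sorted (with $ < everything):
  sorted[0] = $ABBBAAb  (last char: 'b')
  sorted[1] = AAb$ABBB  (last char: 'B')
  sorted[2] = ABBBAAb$  (last char: '$')
  sorted[3] = Ab$ABBBA  (last char: 'A')
  sorted[4] = BAAb$ABB  (last char: 'B')
  sorted[5] = BBAAb$AB  (last char: 'B')
  sorted[6] = BBBAAb$A  (last char: 'A')
  sorted[7] = b$ABBBAA  (last char: 'A')
Last column: bB$ABBAA
Original string S is at sorted index 2

Answer: bB$ABBAA
2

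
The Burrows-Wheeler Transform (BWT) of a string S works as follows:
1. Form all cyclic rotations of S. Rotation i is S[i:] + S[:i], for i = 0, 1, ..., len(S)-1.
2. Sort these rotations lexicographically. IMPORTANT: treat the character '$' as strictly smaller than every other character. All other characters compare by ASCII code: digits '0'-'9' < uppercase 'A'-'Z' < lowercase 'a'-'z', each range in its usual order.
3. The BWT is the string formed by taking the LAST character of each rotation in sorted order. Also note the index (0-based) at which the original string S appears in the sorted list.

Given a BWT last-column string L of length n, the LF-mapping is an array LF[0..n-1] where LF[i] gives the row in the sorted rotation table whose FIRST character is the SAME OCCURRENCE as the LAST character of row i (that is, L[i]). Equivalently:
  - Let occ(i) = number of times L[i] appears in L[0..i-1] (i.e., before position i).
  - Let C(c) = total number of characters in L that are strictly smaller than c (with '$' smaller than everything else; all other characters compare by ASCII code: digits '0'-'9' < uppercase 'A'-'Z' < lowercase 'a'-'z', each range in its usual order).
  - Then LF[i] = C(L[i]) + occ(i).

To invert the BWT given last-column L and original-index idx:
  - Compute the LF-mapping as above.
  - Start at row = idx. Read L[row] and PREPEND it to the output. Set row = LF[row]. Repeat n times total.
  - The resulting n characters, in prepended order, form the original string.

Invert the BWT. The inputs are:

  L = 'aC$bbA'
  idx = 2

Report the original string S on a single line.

LF mapping: 3 2 0 4 5 1
Walk LF starting at row 2, prepending L[row]:
  step 1: row=2, L[2]='$', prepend. Next row=LF[2]=0
  step 2: row=0, L[0]='a', prepend. Next row=LF[0]=3
  step 3: row=3, L[3]='b', prepend. Next row=LF[3]=4
  step 4: row=4, L[4]='b', prepend. Next row=LF[4]=5
  step 5: row=5, L[5]='A', prepend. Next row=LF[5]=1
  step 6: row=1, L[1]='C', prepend. Next row=LF[1]=2
Reversed output: CAbba$

Answer: CAbba$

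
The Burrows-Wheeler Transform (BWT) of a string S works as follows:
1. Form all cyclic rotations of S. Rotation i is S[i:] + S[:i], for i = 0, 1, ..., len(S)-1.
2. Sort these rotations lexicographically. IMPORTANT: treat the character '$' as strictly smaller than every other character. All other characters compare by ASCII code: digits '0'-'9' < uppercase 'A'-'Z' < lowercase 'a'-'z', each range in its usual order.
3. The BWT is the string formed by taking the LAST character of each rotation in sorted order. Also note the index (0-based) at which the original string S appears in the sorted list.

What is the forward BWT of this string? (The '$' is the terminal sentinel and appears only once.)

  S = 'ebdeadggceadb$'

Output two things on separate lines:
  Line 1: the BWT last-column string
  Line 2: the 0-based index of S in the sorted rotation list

Answer: beedegabacd$gd
11

Derivation:
All 14 rotations (rotation i = S[i:]+S[:i]):
  rot[0] = ebdeadggceadb$
  rot[1] = bdeadggceadb$e
  rot[2] = deadggceadb$eb
  rot[3] = eadggceadb$ebd
  rot[4] = adggceadb$ebde
  rot[5] = dggceadb$ebdea
  rot[6] = ggceadb$ebdead
  rot[7] = gceadb$ebdeadg
  rot[8] = ceadb$ebdeadgg
  rot[9] = eadb$ebdeadggc
  rot[10] = adb$ebdeadggce
  rot[11] = db$ebdeadggcea
  rot[12] = b$ebdeadggcead
  rot[13] = $ebdeadggceadb
Sorted (with $ < everything):
  sorted[0] = $ebdeadggceadb  (last char: 'b')
  sorted[1] = adb$ebdeadggce  (last char: 'e')
  sorted[2] = adggceadb$ebde  (last char: 'e')
  sorted[3] = b$ebdeadggcead  (last char: 'd')
  sorted[4] = bdeadggceadb$e  (last char: 'e')
  sorted[5] = ceadb$ebdeadgg  (last char: 'g')
  sorted[6] = db$ebdeadggcea  (last char: 'a')
  sorted[7] = deadggceadb$eb  (last char: 'b')
  sorted[8] = dggceadb$ebdea  (last char: 'a')
  sorted[9] = eadb$ebdeadggc  (last char: 'c')
  sorted[10] = eadggceadb$ebd  (last char: 'd')
  sorted[11] = ebdeadggceadb$  (last char: '$')
  sorted[12] = gceadb$ebdeadg  (last char: 'g')
  sorted[13] = ggceadb$ebdead  (last char: 'd')
Last column: beedegabacd$gd
Original string S is at sorted index 11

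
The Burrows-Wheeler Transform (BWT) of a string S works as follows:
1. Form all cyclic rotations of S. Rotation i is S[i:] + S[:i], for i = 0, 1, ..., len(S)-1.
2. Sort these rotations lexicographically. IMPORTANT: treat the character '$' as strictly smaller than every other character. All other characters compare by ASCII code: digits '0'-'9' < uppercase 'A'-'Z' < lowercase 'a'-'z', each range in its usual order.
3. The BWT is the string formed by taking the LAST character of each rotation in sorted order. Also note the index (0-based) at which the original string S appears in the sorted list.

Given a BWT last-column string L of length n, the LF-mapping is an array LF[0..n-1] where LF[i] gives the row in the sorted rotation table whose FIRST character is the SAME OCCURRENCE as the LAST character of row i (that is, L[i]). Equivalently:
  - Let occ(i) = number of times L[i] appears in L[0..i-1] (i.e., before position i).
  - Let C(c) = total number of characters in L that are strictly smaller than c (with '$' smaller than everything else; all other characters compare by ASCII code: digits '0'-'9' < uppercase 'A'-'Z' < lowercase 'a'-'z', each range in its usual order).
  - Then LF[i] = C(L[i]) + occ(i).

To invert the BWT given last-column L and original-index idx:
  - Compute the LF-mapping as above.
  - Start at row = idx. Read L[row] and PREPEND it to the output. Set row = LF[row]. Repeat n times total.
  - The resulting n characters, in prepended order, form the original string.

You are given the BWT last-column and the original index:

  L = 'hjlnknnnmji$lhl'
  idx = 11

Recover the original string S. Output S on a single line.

Answer: nimlnjlnlhnkjh$

Derivation:
LF mapping: 1 4 7 11 6 12 13 14 10 5 3 0 8 2 9
Walk LF starting at row 11, prepending L[row]:
  step 1: row=11, L[11]='$', prepend. Next row=LF[11]=0
  step 2: row=0, L[0]='h', prepend. Next row=LF[0]=1
  step 3: row=1, L[1]='j', prepend. Next row=LF[1]=4
  step 4: row=4, L[4]='k', prepend. Next row=LF[4]=6
  step 5: row=6, L[6]='n', prepend. Next row=LF[6]=13
  step 6: row=13, L[13]='h', prepend. Next row=LF[13]=2
  step 7: row=2, L[2]='l', prepend. Next row=LF[2]=7
  step 8: row=7, L[7]='n', prepend. Next row=LF[7]=14
  step 9: row=14, L[14]='l', prepend. Next row=LF[14]=9
  step 10: row=9, L[9]='j', prepend. Next row=LF[9]=5
  step 11: row=5, L[5]='n', prepend. Next row=LF[5]=12
  step 12: row=12, L[12]='l', prepend. Next row=LF[12]=8
  step 13: row=8, L[8]='m', prepend. Next row=LF[8]=10
  step 14: row=10, L[10]='i', prepend. Next row=LF[10]=3
  step 15: row=3, L[3]='n', prepend. Next row=LF[3]=11
Reversed output: nimlnjlnlhnkjh$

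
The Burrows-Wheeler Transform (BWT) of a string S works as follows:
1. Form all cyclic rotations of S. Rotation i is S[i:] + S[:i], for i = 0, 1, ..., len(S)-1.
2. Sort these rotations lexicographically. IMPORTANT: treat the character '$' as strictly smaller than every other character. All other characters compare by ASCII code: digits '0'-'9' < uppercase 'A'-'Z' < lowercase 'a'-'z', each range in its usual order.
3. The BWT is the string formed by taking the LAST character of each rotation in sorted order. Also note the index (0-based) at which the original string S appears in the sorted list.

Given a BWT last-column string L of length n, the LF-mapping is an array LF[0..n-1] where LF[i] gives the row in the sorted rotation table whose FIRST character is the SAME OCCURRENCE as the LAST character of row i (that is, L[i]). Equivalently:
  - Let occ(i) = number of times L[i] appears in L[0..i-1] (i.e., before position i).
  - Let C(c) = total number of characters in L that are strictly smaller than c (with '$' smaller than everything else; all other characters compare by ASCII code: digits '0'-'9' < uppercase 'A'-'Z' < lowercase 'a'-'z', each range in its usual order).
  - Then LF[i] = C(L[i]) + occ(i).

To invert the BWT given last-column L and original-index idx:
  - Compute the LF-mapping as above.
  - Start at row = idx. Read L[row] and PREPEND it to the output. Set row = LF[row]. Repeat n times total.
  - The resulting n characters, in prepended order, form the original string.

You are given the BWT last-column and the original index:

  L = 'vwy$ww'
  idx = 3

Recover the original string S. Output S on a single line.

Answer: wwywv$

Derivation:
LF mapping: 1 2 5 0 3 4
Walk LF starting at row 3, prepending L[row]:
  step 1: row=3, L[3]='$', prepend. Next row=LF[3]=0
  step 2: row=0, L[0]='v', prepend. Next row=LF[0]=1
  step 3: row=1, L[1]='w', prepend. Next row=LF[1]=2
  step 4: row=2, L[2]='y', prepend. Next row=LF[2]=5
  step 5: row=5, L[5]='w', prepend. Next row=LF[5]=4
  step 6: row=4, L[4]='w', prepend. Next row=LF[4]=3
Reversed output: wwywv$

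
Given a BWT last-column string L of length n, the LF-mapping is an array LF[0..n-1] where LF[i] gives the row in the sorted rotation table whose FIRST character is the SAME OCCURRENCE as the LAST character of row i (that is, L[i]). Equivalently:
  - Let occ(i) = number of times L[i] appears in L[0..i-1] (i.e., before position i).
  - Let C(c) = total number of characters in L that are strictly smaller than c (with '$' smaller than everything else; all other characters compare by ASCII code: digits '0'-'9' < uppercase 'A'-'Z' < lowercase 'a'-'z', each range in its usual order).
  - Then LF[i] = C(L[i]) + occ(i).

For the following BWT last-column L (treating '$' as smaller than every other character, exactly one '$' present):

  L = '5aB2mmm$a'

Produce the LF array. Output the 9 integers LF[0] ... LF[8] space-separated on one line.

Answer: 2 4 3 1 6 7 8 0 5

Derivation:
Char counts: '$':1, '2':1, '5':1, 'B':1, 'a':2, 'm':3
C (first-col start): C('$')=0, C('2')=1, C('5')=2, C('B')=3, C('a')=4, C('m')=6
L[0]='5': occ=0, LF[0]=C('5')+0=2+0=2
L[1]='a': occ=0, LF[1]=C('a')+0=4+0=4
L[2]='B': occ=0, LF[2]=C('B')+0=3+0=3
L[3]='2': occ=0, LF[3]=C('2')+0=1+0=1
L[4]='m': occ=0, LF[4]=C('m')+0=6+0=6
L[5]='m': occ=1, LF[5]=C('m')+1=6+1=7
L[6]='m': occ=2, LF[6]=C('m')+2=6+2=8
L[7]='$': occ=0, LF[7]=C('$')+0=0+0=0
L[8]='a': occ=1, LF[8]=C('a')+1=4+1=5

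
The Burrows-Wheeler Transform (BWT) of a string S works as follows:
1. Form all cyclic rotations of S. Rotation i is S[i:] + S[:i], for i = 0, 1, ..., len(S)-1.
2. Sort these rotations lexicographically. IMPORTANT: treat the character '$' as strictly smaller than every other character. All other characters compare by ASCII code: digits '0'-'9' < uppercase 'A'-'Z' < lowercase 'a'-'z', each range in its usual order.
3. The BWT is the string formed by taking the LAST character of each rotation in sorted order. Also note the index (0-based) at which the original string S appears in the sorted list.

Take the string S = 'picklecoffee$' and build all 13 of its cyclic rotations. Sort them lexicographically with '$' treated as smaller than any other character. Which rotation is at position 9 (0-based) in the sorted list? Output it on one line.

Answer: klecoffee$pic

Derivation:
All 13 rotations (rotation i = S[i:]+S[:i]):
  rot[0] = picklecoffee$
  rot[1] = icklecoffee$p
  rot[2] = cklecoffee$pi
  rot[3] = klecoffee$pic
  rot[4] = lecoffee$pick
  rot[5] = ecoffee$pickl
  rot[6] = coffee$pickle
  rot[7] = offee$picklec
  rot[8] = ffee$pickleco
  rot[9] = fee$picklecof
  rot[10] = ee$picklecoff
  rot[11] = e$picklecoffe
  rot[12] = $picklecoffee
Sorted (with $ < everything):
  sorted[0] = $picklecoffee
  sorted[1] = cklecoffee$pi
  sorted[2] = coffee$pickle
  sorted[3] = e$picklecoffe
  sorted[4] = ecoffee$pickl
  sorted[5] = ee$picklecoff
  sorted[6] = fee$picklecof
  sorted[7] = ffee$pickleco
  sorted[8] = icklecoffee$p
  sorted[9] = klecoffee$pic
  sorted[10] = lecoffee$pick
  sorted[11] = offee$picklec
  sorted[12] = picklecoffee$
sorted[9] = klecoffee$pic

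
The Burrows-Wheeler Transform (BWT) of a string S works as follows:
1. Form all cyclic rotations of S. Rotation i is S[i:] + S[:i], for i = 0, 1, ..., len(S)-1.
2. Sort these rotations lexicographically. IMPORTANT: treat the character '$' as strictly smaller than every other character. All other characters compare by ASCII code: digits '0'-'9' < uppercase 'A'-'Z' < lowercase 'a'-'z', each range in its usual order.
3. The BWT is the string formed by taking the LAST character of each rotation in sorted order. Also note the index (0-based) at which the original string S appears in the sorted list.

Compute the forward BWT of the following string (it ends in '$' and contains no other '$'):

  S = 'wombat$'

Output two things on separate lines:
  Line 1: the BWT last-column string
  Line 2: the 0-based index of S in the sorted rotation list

Answer: tbmowa$
6

Derivation:
All 7 rotations (rotation i = S[i:]+S[:i]):
  rot[0] = wombat$
  rot[1] = ombat$w
  rot[2] = mbat$wo
  rot[3] = bat$wom
  rot[4] = at$womb
  rot[5] = t$womba
  rot[6] = $wombat
Sorted (with $ < everything):
  sorted[0] = $wombat  (last char: 't')
  sorted[1] = at$womb  (last char: 'b')
  sorted[2] = bat$wom  (last char: 'm')
  sorted[3] = mbat$wo  (last char: 'o')
  sorted[4] = ombat$w  (last char: 'w')
  sorted[5] = t$womba  (last char: 'a')
  sorted[6] = wombat$  (last char: '$')
Last column: tbmowa$
Original string S is at sorted index 6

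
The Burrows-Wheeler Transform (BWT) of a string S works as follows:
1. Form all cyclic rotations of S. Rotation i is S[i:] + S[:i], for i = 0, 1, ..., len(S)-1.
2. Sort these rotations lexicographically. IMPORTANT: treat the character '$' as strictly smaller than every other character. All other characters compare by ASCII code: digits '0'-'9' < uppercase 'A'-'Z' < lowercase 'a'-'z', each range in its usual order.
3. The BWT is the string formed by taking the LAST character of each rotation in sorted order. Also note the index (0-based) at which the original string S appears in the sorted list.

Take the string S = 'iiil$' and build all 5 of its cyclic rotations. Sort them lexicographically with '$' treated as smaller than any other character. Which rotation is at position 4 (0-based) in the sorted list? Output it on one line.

Answer: l$iii

Derivation:
All 5 rotations (rotation i = S[i:]+S[:i]):
  rot[0] = iiil$
  rot[1] = iil$i
  rot[2] = il$ii
  rot[3] = l$iii
  rot[4] = $iiil
Sorted (with $ < everything):
  sorted[0] = $iiil
  sorted[1] = iiil$
  sorted[2] = iil$i
  sorted[3] = il$ii
  sorted[4] = l$iii
sorted[4] = l$iii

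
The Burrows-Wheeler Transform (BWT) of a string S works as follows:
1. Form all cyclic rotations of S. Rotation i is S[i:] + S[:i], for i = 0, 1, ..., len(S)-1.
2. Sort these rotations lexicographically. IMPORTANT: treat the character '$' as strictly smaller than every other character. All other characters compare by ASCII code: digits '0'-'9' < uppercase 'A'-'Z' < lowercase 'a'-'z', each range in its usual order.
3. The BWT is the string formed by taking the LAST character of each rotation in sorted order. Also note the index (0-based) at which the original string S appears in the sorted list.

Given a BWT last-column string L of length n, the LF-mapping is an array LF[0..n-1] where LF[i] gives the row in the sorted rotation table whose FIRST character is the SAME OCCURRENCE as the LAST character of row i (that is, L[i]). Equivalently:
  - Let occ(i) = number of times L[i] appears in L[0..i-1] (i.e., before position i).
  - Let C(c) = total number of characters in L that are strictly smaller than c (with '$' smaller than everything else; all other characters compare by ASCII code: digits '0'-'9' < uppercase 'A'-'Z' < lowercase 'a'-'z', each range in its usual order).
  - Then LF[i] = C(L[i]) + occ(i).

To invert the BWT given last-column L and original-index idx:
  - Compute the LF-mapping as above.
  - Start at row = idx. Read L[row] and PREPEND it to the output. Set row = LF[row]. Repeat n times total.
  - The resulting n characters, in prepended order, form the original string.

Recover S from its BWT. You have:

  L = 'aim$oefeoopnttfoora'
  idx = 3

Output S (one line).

Answer: effortonomatopoeia$

Derivation:
LF mapping: 1 7 8 0 10 3 5 4 11 12 15 9 17 18 6 13 14 16 2
Walk LF starting at row 3, prepending L[row]:
  step 1: row=3, L[3]='$', prepend. Next row=LF[3]=0
  step 2: row=0, L[0]='a', prepend. Next row=LF[0]=1
  step 3: row=1, L[1]='i', prepend. Next row=LF[1]=7
  step 4: row=7, L[7]='e', prepend. Next row=LF[7]=4
  step 5: row=4, L[4]='o', prepend. Next row=LF[4]=10
  step 6: row=10, L[10]='p', prepend. Next row=LF[10]=15
  step 7: row=15, L[15]='o', prepend. Next row=LF[15]=13
  step 8: row=13, L[13]='t', prepend. Next row=LF[13]=18
  step 9: row=18, L[18]='a', prepend. Next row=LF[18]=2
  step 10: row=2, L[2]='m', prepend. Next row=LF[2]=8
  step 11: row=8, L[8]='o', prepend. Next row=LF[8]=11
  step 12: row=11, L[11]='n', prepend. Next row=LF[11]=9
  step 13: row=9, L[9]='o', prepend. Next row=LF[9]=12
  step 14: row=12, L[12]='t', prepend. Next row=LF[12]=17
  step 15: row=17, L[17]='r', prepend. Next row=LF[17]=16
  step 16: row=16, L[16]='o', prepend. Next row=LF[16]=14
  step 17: row=14, L[14]='f', prepend. Next row=LF[14]=6
  step 18: row=6, L[6]='f', prepend. Next row=LF[6]=5
  step 19: row=5, L[5]='e', prepend. Next row=LF[5]=3
Reversed output: effortonomatopoeia$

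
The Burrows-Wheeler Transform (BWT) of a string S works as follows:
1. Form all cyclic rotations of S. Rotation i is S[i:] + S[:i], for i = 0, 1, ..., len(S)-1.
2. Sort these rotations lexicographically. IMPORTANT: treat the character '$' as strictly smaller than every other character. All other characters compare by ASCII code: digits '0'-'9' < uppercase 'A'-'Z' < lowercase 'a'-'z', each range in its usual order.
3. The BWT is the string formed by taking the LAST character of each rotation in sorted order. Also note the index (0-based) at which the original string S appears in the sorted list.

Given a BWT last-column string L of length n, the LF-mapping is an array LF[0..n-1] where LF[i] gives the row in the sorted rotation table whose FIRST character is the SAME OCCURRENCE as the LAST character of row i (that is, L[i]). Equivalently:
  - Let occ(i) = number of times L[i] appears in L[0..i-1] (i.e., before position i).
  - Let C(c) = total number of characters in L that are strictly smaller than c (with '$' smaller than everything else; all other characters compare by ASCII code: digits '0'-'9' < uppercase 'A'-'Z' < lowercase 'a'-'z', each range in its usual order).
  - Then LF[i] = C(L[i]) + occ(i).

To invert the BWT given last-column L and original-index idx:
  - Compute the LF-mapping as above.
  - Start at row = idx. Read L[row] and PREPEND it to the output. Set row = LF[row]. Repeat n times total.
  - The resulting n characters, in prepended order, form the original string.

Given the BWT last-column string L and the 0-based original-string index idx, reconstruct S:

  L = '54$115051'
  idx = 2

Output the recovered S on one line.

Answer: 11155405$

Derivation:
LF mapping: 6 5 0 2 3 7 1 8 4
Walk LF starting at row 2, prepending L[row]:
  step 1: row=2, L[2]='$', prepend. Next row=LF[2]=0
  step 2: row=0, L[0]='5', prepend. Next row=LF[0]=6
  step 3: row=6, L[6]='0', prepend. Next row=LF[6]=1
  step 4: row=1, L[1]='4', prepend. Next row=LF[1]=5
  step 5: row=5, L[5]='5', prepend. Next row=LF[5]=7
  step 6: row=7, L[7]='5', prepend. Next row=LF[7]=8
  step 7: row=8, L[8]='1', prepend. Next row=LF[8]=4
  step 8: row=4, L[4]='1', prepend. Next row=LF[4]=3
  step 9: row=3, L[3]='1', prepend. Next row=LF[3]=2
Reversed output: 11155405$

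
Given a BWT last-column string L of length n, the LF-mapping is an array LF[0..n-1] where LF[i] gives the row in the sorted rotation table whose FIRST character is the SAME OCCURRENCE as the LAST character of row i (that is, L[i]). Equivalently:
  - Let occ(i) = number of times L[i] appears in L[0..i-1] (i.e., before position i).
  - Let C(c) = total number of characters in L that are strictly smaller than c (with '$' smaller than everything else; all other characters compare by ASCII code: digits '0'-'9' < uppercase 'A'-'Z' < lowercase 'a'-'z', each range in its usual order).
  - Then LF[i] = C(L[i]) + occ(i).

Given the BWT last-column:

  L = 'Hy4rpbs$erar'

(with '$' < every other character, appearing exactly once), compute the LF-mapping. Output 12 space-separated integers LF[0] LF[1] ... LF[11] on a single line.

Answer: 2 11 1 7 6 4 10 0 5 8 3 9

Derivation:
Char counts: '$':1, '4':1, 'H':1, 'a':1, 'b':1, 'e':1, 'p':1, 'r':3, 's':1, 'y':1
C (first-col start): C('$')=0, C('4')=1, C('H')=2, C('a')=3, C('b')=4, C('e')=5, C('p')=6, C('r')=7, C('s')=10, C('y')=11
L[0]='H': occ=0, LF[0]=C('H')+0=2+0=2
L[1]='y': occ=0, LF[1]=C('y')+0=11+0=11
L[2]='4': occ=0, LF[2]=C('4')+0=1+0=1
L[3]='r': occ=0, LF[3]=C('r')+0=7+0=7
L[4]='p': occ=0, LF[4]=C('p')+0=6+0=6
L[5]='b': occ=0, LF[5]=C('b')+0=4+0=4
L[6]='s': occ=0, LF[6]=C('s')+0=10+0=10
L[7]='$': occ=0, LF[7]=C('$')+0=0+0=0
L[8]='e': occ=0, LF[8]=C('e')+0=5+0=5
L[9]='r': occ=1, LF[9]=C('r')+1=7+1=8
L[10]='a': occ=0, LF[10]=C('a')+0=3+0=3
L[11]='r': occ=2, LF[11]=C('r')+2=7+2=9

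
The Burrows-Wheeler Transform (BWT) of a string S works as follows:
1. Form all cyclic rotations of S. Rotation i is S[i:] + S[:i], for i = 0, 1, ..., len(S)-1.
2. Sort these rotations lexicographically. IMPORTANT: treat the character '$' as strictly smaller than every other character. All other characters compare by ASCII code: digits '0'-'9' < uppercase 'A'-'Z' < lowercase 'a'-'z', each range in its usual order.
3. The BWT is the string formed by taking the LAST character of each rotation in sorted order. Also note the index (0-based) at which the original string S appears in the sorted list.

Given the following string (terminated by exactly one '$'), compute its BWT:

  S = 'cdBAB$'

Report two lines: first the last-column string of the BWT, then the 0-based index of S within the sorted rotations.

All 6 rotations (rotation i = S[i:]+S[:i]):
  rot[0] = cdBAB$
  rot[1] = dBAB$c
  rot[2] = BAB$cd
  rot[3] = AB$cdB
  rot[4] = B$cdBA
  rot[5] = $cdBAB
Sorted (with $ < everything):
  sorted[0] = $cdBAB  (last char: 'B')
  sorted[1] = AB$cdB  (last char: 'B')
  sorted[2] = B$cdBA  (last char: 'A')
  sorted[3] = BAB$cd  (last char: 'd')
  sorted[4] = cdBAB$  (last char: '$')
  sorted[5] = dBAB$c  (last char: 'c')
Last column: BBAd$c
Original string S is at sorted index 4

Answer: BBAd$c
4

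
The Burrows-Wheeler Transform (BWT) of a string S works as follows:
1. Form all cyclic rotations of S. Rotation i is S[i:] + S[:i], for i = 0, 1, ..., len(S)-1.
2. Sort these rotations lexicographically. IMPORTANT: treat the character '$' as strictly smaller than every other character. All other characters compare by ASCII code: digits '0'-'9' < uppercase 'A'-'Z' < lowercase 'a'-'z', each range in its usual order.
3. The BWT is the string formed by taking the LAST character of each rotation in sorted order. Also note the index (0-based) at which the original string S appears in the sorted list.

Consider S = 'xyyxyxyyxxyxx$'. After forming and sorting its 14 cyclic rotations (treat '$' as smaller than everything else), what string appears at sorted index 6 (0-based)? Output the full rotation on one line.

Answer: xyyxxyxx$xyyxy

Derivation:
All 14 rotations (rotation i = S[i:]+S[:i]):
  rot[0] = xyyxyxyyxxyxx$
  rot[1] = yyxyxyyxxyxx$x
  rot[2] = yxyxyyxxyxx$xy
  rot[3] = xyxyyxxyxx$xyy
  rot[4] = yxyyxxyxx$xyyx
  rot[5] = xyyxxyxx$xyyxy
  rot[6] = yyxxyxx$xyyxyx
  rot[7] = yxxyxx$xyyxyxy
  rot[8] = xxyxx$xyyxyxyy
  rot[9] = xyxx$xyyxyxyyx
  rot[10] = yxx$xyyxyxyyxx
  rot[11] = xx$xyyxyxyyxxy
  rot[12] = x$xyyxyxyyxxyx
  rot[13] = $xyyxyxyyxxyxx
Sorted (with $ < everything):
  sorted[0] = $xyyxyxyyxxyxx
  sorted[1] = x$xyyxyxyyxxyx
  sorted[2] = xx$xyyxyxyyxxy
  sorted[3] = xxyxx$xyyxyxyy
  sorted[4] = xyxx$xyyxyxyyx
  sorted[5] = xyxyyxxyxx$xyy
  sorted[6] = xyyxxyxx$xyyxy
  sorted[7] = xyyxyxyyxxyxx$
  sorted[8] = yxx$xyyxyxyyxx
  sorted[9] = yxxyxx$xyyxyxy
  sorted[10] = yxyxyyxxyxx$xy
  sorted[11] = yxyyxxyxx$xyyx
  sorted[12] = yyxxyxx$xyyxyx
  sorted[13] = yyxyxyyxxyxx$x
sorted[6] = xyyxxyxx$xyyxy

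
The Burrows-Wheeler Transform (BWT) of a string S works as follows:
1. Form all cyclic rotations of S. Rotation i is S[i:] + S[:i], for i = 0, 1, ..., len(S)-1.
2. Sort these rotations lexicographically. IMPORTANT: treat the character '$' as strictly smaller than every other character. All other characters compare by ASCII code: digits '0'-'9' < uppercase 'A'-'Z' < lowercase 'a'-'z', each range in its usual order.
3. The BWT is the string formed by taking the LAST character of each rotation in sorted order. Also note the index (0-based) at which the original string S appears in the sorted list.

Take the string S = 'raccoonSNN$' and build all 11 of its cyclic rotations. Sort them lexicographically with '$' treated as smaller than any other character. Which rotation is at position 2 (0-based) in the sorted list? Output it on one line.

Answer: NN$raccoonS

Derivation:
All 11 rotations (rotation i = S[i:]+S[:i]):
  rot[0] = raccoonSNN$
  rot[1] = accoonSNN$r
  rot[2] = ccoonSNN$ra
  rot[3] = coonSNN$rac
  rot[4] = oonSNN$racc
  rot[5] = onSNN$racco
  rot[6] = nSNN$raccoo
  rot[7] = SNN$raccoon
  rot[8] = NN$raccoonS
  rot[9] = N$raccoonSN
  rot[10] = $raccoonSNN
Sorted (with $ < everything):
  sorted[0] = $raccoonSNN
  sorted[1] = N$raccoonSN
  sorted[2] = NN$raccoonS
  sorted[3] = SNN$raccoon
  sorted[4] = accoonSNN$r
  sorted[5] = ccoonSNN$ra
  sorted[6] = coonSNN$rac
  sorted[7] = nSNN$raccoo
  sorted[8] = onSNN$racco
  sorted[9] = oonSNN$racc
  sorted[10] = raccoonSNN$
sorted[2] = NN$raccoonS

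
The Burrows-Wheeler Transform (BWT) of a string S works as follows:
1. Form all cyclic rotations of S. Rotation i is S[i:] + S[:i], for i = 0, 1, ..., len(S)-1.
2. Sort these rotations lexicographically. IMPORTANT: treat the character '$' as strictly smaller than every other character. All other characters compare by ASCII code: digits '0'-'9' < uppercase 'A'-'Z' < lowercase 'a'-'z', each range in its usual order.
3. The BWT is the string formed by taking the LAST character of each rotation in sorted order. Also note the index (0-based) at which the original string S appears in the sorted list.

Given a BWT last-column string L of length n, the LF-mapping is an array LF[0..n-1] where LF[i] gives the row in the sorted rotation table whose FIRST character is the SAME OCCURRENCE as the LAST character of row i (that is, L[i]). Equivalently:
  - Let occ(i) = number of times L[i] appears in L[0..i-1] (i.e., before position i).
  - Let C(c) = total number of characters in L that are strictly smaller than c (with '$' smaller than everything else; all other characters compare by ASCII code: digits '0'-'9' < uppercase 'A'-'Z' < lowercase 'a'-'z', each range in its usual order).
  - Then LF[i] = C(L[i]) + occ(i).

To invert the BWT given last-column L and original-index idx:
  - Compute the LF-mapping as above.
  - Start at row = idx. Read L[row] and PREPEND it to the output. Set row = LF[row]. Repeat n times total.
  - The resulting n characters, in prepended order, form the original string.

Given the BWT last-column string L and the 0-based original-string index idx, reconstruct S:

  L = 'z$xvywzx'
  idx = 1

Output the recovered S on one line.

LF mapping: 6 0 3 1 5 2 7 4
Walk LF starting at row 1, prepending L[row]:
  step 1: row=1, L[1]='$', prepend. Next row=LF[1]=0
  step 2: row=0, L[0]='z', prepend. Next row=LF[0]=6
  step 3: row=6, L[6]='z', prepend. Next row=LF[6]=7
  step 4: row=7, L[7]='x', prepend. Next row=LF[7]=4
  step 5: row=4, L[4]='y', prepend. Next row=LF[4]=5
  step 6: row=5, L[5]='w', prepend. Next row=LF[5]=2
  step 7: row=2, L[2]='x', prepend. Next row=LF[2]=3
  step 8: row=3, L[3]='v', prepend. Next row=LF[3]=1
Reversed output: vxwyxzz$

Answer: vxwyxzz$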